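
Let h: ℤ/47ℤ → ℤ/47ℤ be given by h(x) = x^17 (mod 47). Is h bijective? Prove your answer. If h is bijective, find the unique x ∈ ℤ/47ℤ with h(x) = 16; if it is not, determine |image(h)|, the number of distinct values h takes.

34

Since 47 is prime, the nonzero elements of ℤ/47ℤ form a cyclic group of order 46.
As gcd(17, 46) = 1, raising to the 17th power is a bijection on this group: if a^17 ≡ b^17 then (ab^{−1})^17 = 1, and the only element of order dividing gcd(17, 46) = 1 is 1, so a = b.
With h(0) = 0 this makes h injective on all of ℤ/47ℤ, hence bijective (finite equal-size domain and codomain). In particular h is bijective.
Since h is bijective, we find the preimage of 16. The inverse of x ↦ x^17 on (ℤ/47ℤ)^× is x ↦ x^19, because 17·19 = 323 = 7·46 + 1 ≡ 1 (mod 46) and x^{46} = 1 for x ≠ 0 (Fermat). So h⁻¹(16) = 16^19 mod 47.
Repeated squaring mod 47: 16^1 ≡ 16, 16^2 ≡ 16² = 256 ≡ 21, 16^4 ≡ 21² = 441 ≡ 18, 16^8 ≡ 18² = 324 ≡ 42, 16^16 ≡ 42² = 1764 ≡ 25. Since 19 = 16 + 2 + 1, 16^19 ≡ 25·21·16: 25·21 = 525 ≡ 8, then 8·16 = 128 ≡ 34. So 16^19 ≡ 34 (mod 47).
Hence h⁻¹(16) = 34.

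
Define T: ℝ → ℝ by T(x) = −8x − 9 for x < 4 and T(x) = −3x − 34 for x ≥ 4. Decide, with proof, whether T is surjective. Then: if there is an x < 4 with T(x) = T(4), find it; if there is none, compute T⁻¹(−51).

Both pieces are strictly decreasing (slopes −8 and −3), so each is injective on its own interval.
The left piece maps (−∞, 4) onto (−41, ∞); the right piece maps [4, ∞) onto (−∞, −46].
The union (−41, ∞) ∪ (−∞, −46] omits the interval between −41 and −46; in particular −41 has no preimage. So T is not surjective.
Because the two images are disjoint, no x < 4 has T(x) = T(4), so we compute T⁻¹(−51): −51 lies in (−∞, −46], so solve −3x − 34 = −51: x = (−51 + 34)/(−3) = 17/3.

17/3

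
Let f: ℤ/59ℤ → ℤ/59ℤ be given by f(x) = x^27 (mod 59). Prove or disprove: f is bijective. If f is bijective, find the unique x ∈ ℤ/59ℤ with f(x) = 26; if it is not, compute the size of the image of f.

Since 59 is prime, the nonzero elements of ℤ/59ℤ form a cyclic group of order 58.
As gcd(27, 58) = 1, raising to the 27th power is a bijection on this group: if x_1^27 ≡ x_2^27 then (x_1x_2^{−1})^27 = 1, and the only element of order dividing gcd(27, 58) = 1 is 1, so x_1 = x_2.
With f(0) = 0 this makes f injective on all of ℤ/59ℤ, hence bijective (finite equal-size domain and codomain). In particular f is bijective.
Since f is bijective, we find the preimage of 26. The inverse of x ↦ x^27 on (ℤ/59ℤ)^× is x ↦ x^43, because 27·43 = 1161 = 20·58 + 1 ≡ 1 (mod 58) and x^{58} = 1 for x ≠ 0 (Fermat). So f⁻¹(26) = 26^43 mod 59.
Repeated squaring mod 59: 26^1 ≡ 26, 26^2 ≡ 26² = 676 ≡ 27, 26^4 ≡ 27² = 729 ≡ 21, 26^8 ≡ 21² = 441 ≡ 28, 26^16 ≡ 28² = 784 ≡ 17, 26^32 ≡ 17² = 289 ≡ 53. Since 43 = 32 + 8 + 2 + 1, 26^43 ≡ 53·28·27·26: 53·28 = 1484 ≡ 9, then 9·27 = 243 ≡ 7, then 7·26 = 182 ≡ 5. So 26^43 ≡ 5 (mod 59).
Hence f⁻¹(26) = 5.

5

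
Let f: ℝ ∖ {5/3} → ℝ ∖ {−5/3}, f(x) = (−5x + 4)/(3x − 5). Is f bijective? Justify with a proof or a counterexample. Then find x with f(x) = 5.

29/20

Suppose f(x_1) = f(x_2). Cross-multiplying: (−5x_1 + 4)(3x_2 − 5) = (−5x_2 + 4)(3x_1 − 5).
Expanding both sides and cancelling the symmetric terms leaves 13·(x_1 − x_2) = 0. Since 13 ≠ 0, x_1 = x_2. Thus f is injective.
For any y ≠ −5/3, solving y(3x − 5) = −5x + 4 for x gives a well-defined x ≠ 5/3. So f is surjective.
Hence f is bijective.
Solving f(x) = 5: cross-multiplying gives −5x + 4 = 5(3x − 5), which rearranges to −20x = −29, so x = 29/20.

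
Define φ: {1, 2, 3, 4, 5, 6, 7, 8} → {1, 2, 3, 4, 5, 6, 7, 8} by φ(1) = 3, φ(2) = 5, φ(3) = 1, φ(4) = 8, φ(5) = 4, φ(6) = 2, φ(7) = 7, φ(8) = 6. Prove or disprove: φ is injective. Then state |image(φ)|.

8

The values φ(1), …, φ(8) are 3, 5, 1, 8, 4, 2, 7, 6 — all distinct.
So φ(s) = φ(t) only when s = t, and φ is injective.
The image of φ is {1, 2, 3, 4, 5, 6, 7, 8}, which has 8 elements.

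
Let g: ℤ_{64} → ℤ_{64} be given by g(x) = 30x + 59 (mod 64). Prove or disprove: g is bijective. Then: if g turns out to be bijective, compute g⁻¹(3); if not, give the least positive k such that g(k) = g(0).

We have gcd(30, 64) = 2 > 1. Taking x_1 = 0 and x_2 = 32: g(0) = 59 and g(32) = 30·32 + 59 = 1019 ≡ 59 (mod 64).
So g(0) = g(32) while 0 ≠ 32, so g is not injective, hence not bijective.
Since g is not bijective, we find the least positive k with g(k) = g(0): this means 30k ≡ 0 (mod 64), i.e. 64 ∣ 30k. Since gcd(30, 64) = 2, dividing through by 2 this holds exactly when 32 ∣ 15k, and as gcd(15, 32) = 1, exactly when 32 ∣ k.
The smallest positive such k is 32.

32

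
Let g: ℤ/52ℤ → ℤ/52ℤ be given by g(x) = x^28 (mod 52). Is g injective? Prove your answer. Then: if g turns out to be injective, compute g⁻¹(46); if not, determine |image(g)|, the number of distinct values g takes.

8

g(1) = 1^28 = 1.
g(5): Repeated squaring mod 52: 5^1 ≡ 5, 5^2 ≡ 5² = 25, 5^4 ≡ 25² = 625 ≡ 1, 5^8 ≡ 1² = 1, 5^16 ≡ 1² = 1. Since 28 = 16 + 8 + 4, 5^28 ≡ 1·1·1: 1·1 = 1, then 1·1 = 1. So 5^28 ≡ 1 (mod 52).
So g(1) = g(5) = 1 while 1 ≠ 5, thus g is not injective.
Since g is not injective, we determine |image(g)|. Computing x^28 mod 52 for each x (by repeated squaring, reducing mod 52 at every step), the values g(0), g(1), …, g(51) are: 0, 1, 16, 29, 48, 1, 48, 9, 40, 9, 16, 29, 40, 13, 40, 29, 16, 9, 40, 9, 48, 1, 48, 29, 16, 1, 0, 1, 16, 29, 48, 1, 48, 9, 40, 9, 16, 29, 40, 13, 40, 29, 16, 9, 40, 9, 48, 1, 48, 29, 16, 1.
The distinct values are {0, 1, 9, 13, 16, 29, 40, 48}; there are 8 of them.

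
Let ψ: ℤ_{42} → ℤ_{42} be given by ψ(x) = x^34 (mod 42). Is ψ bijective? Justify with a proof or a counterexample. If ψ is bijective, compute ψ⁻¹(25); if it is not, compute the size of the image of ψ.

16

ψ(4): Repeated squaring mod 42: 4^1 ≡ 4, 4^2 ≡ 4² = 16, 4^4 ≡ 16² = 256 ≡ 4, 4^8 ≡ 4² = 16, 4^16 ≡ 16² = 256 ≡ 4, 4^32 ≡ 4² = 16. Since 34 = 32 + 2, 4^34 ≡ 16·16: 16·16 = 256 ≡ 4. So 4^34 ≡ 4 (mod 42).
ψ(10): Repeated squaring mod 42: 10^1 ≡ 10, 10^2 ≡ 10² = 100 ≡ 16, 10^4 ≡ 16² = 256 ≡ 4, 10^8 ≡ 4² = 16, 10^16 ≡ 16² = 256 ≡ 4, 10^32 ≡ 4² = 16. Since 34 = 32 + 2, 10^34 ≡ 16·16: 16·16 = 256 ≡ 4. So 10^34 ≡ 4 (mod 42).
So ψ(4) = ψ(10) = 4 while 4 ≠ 10, so ψ is not injective, hence not bijective.
Since ψ is not bijective, we determine |image(ψ)|. Computing x^34 mod 42 for each x (by repeated squaring, reducing mod 42 at every step), the values ψ(0), ψ(1), …, ψ(41) are: 0, 1, 16, 39, 4, 37, 36, 7, 22, 9, 4, 25, 30, 1, 28, 15, 16, 25, 18, 37, 22, 21, 22, 37, 18, 25, 16, 15, 28, 1, 30, 25, 4, 9, 22, 7, 36, 37, 4, 39, 16, 1.
The distinct values are {0, 1, 4, 7, 9, 15, 16, 18, 21, 22, 25, 28, 30, 36, 37, 39}; there are 16 of them.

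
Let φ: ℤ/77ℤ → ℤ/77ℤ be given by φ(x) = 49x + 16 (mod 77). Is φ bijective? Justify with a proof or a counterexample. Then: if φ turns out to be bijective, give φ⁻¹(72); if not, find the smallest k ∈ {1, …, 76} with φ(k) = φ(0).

We have gcd(49, 77) = 7 > 1. Taking s = 0 and t = 11: φ(0) = 16 and φ(11) = 49·11 + 16 = 555 ≡ 16 (mod 77).
So φ(0) = φ(11) while 0 ≠ 11, therefore φ is not injective, hence not bijective.
Since φ is not bijective, we find the least positive k with φ(k) = φ(0): this means 49k ≡ 0 (mod 77), i.e. 77 ∣ 49k. Since gcd(49, 77) = 7, dividing through by 7 this holds exactly when 11 ∣ 7k, and as gcd(7, 11) = 1, exactly when 11 ∣ k.
The smallest positive such k is 11.

11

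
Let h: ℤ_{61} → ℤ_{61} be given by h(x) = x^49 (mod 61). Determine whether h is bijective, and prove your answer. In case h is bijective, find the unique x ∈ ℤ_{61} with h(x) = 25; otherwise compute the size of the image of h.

42

Since 61 is prime, the nonzero elements of ℤ_{61} form a cyclic group of order 60.
As gcd(49, 60) = 1, raising to the 49th power is a bijection on this group: if s^49 ≡ t^49 then (st^{−1})^49 = 1, and the only element of order dividing gcd(49, 60) = 1 is 1, so s = t.
With h(0) = 0 this makes h injective on all of ℤ_{61}, hence bijective (finite equal-size domain and codomain). In particular h is bijective.
Since h is bijective, we find the preimage of 25. The inverse of x ↦ x^49 on (ℤ_{61})^× is x ↦ x^49, because 49·49 = 2401 = 40·60 + 1 ≡ 1 (mod 60) and x^{60} = 1 for x ≠ 0 (Fermat). So h⁻¹(25) = 25^49 mod 61.
Repeated squaring mod 61: 25^1 ≡ 25, 25^2 ≡ 25² = 625 ≡ 15, 25^4 ≡ 15² = 225 ≡ 42, 25^8 ≡ 42² = 1764 ≡ 56, 25^16 ≡ 56² = 3136 ≡ 25, 25^32 ≡ 25² = 625 ≡ 15. Since 49 = 32 + 16 + 1, 25^49 ≡ 15·25·25: 15·25 = 375 ≡ 9, then 9·25 = 225 ≡ 42. So 25^49 ≡ 42 (mod 61).
Hence h⁻¹(25) = 42.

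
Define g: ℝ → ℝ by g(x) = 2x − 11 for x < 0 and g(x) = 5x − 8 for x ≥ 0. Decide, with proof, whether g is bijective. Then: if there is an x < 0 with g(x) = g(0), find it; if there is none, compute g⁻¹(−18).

Both pieces are strictly increasing (slopes 2 and 5), so each is injective on its own interval.
The left piece maps (−∞, 0) onto (−∞, −11); the right piece maps [0, ∞) onto [−8, ∞).
The images leave a gap (−11 has no preimage), so g is not surjective, hence not bijective.
Because the two images are disjoint, no x < 0 has g(x) = g(0), so we compute g⁻¹(−18): −18 lies in (−∞, −11), so solve 2x − 11 = −18: x = (−18 + 11)/2 = −7/2.

-7/2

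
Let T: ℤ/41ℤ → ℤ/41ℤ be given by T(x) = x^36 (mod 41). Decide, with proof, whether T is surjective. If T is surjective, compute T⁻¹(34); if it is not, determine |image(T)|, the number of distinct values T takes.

T(4): Repeated squaring mod 41: 4^1 ≡ 4, 4^2 ≡ 4² = 16, 4^4 ≡ 16² = 256 ≡ 10, 4^8 ≡ 10² = 100 ≡ 18, 4^16 ≡ 18² = 324 ≡ 37, 4^32 ≡ 37² = 1369 ≡ 16. Since 36 = 32 + 4, 4^36 ≡ 16·10: 16·10 = 160 ≡ 37. So 4^36 ≡ 37 (mod 41).
T(5): Repeated squaring mod 41: 5^1 ≡ 5, 5^2 ≡ 5² = 25, 5^4 ≡ 25² = 625 ≡ 10, 5^8 ≡ 10² = 100 ≡ 18, 5^16 ≡ 18² = 324 ≡ 37, 5^32 ≡ 37² = 1369 ≡ 16. Since 36 = 32 + 4, 5^36 ≡ 16·10: 16·10 = 160 ≡ 37. So 5^36 ≡ 37 (mod 41).
So T(4) = T(5) = 37 while 4 ≠ 5, thus T is not injective.
A non-injective map from the 41-element set ℤ/41ℤ to itself takes at most 40 distinct values, so it cannot be surjective. Thus T is not surjective.
Since T is not surjective, we determine |image(T)|. Computing x^36 mod 41 for each x (by repeated squaring, reducing mod 41 at every step), the values T(0), T(1), …, T(40) are: 0, 1, 18, 40, 37, 37, 23, 25, 10, 1, 10, 31, 4, 23, 40, 4, 16, 31, 18, 25, 16, 16, 25, 18, 31, 16, 4, 40, 23, 4, 31, 10, 1, 10, 25, 23, 37, 37, 40, 18, 1.
The distinct values are {0, 1, 4, 10, 16, 18, 23, 25, 31, 37, 40}; there are 11 of them.

11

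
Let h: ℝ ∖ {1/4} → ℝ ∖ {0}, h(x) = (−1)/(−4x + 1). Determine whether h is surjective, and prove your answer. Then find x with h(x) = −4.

For any y ≠ 0, solving y(−4x + 1) = −1 for x gives a well-defined x ≠ 1/4. So h is surjective.
Solving h(x) = −4: cross-multiplying gives −1 = −4(−4x + 1), which rearranges to −16x = −3, so x = 3/16.

3/16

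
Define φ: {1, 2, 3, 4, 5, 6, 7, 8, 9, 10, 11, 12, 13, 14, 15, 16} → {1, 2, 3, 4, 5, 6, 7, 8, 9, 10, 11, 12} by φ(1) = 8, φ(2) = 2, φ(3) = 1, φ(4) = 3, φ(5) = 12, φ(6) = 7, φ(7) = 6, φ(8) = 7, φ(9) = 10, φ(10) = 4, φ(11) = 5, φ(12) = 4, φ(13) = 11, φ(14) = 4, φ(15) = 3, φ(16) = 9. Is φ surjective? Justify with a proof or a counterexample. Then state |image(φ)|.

Every element of the codomain has a preimage: 1 = φ(3), 2 = φ(2), 3 = φ(4), 4 = φ(10), 5 = φ(11), 6 = φ(7), 7 = φ(6), 8 = φ(1), 9 = φ(16), 10 = φ(9), 11 = φ(13), 12 = φ(5).
Therefore φ is surjective.
The image of φ is {1, 2, 3, 4, 5, 6, 7, 8, 9, 10, 11, 12}, which has 12 elements.

12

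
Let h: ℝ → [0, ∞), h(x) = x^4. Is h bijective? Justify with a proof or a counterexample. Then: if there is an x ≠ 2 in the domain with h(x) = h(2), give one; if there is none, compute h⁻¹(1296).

-2

h(2) = 16 = (−2)^4 = h(−2) (since 4 is even), with 2 ≠ −2. So h is not injective, hence not bijective.
For the follow-up, such an x exists: taking x = −2 ∈ ℝ gives h(−2) = 16 = h(2) with −2 ≠ 2.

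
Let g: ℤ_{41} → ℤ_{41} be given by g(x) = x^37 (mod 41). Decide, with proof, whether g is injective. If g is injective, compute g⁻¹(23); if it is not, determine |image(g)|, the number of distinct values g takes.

Since 41 is prime, the nonzero elements of ℤ_{41} form a cyclic group of order 40.
As gcd(37, 40) = 1, raising to the 37th power is a bijection on this group: if u^37 ≡ v^37 then (uv^{−1})^37 = 1, and the only element of order dividing gcd(37, 40) = 1 is 1, so u = v.
With g(0) = 0 this makes g injective on all of ℤ_{41}, hence bijective (finite equal-size domain and codomain). In particular g is injective.
Since g is injective, we find the preimage of 23. The inverse of x ↦ x^37 on (ℤ_{41})^× is x ↦ x^13, because 37·13 = 481 = 12·40 + 1 ≡ 1 (mod 40) and x^{40} = 1 for x ≠ 0 (Fermat). So g⁻¹(23) = 23^13 mod 41.
Repeated squaring mod 41: 23^1 ≡ 23, 23^2 ≡ 23² = 529 ≡ 37, 23^4 ≡ 37² = 1369 ≡ 16, 23^8 ≡ 16² = 256 ≡ 10. Since 13 = 8 + 4 + 1, 23^13 ≡ 10·16·23: 10·16 = 160 ≡ 37, then 37·23 = 851 ≡ 31. So 23^13 ≡ 31 (mod 41).
Hence g⁻¹(23) = 31.

31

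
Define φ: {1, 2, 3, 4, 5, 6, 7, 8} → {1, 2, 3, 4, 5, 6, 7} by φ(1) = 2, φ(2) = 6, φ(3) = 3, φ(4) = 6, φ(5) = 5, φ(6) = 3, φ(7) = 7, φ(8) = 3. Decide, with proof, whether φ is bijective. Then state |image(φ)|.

φ(2) = 6 = φ(4) with 2 ≠ 4, so φ is not injective, hence not bijective.
The image of φ is {2, 3, 5, 6, 7}, which has 5 elements.

5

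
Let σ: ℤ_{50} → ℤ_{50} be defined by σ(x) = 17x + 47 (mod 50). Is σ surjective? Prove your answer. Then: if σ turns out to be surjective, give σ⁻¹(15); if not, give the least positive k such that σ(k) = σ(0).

Since gcd(17, 50) = 1, 17 is invertible modulo 50. Euclid's algorithm: 50 = 2·17 + 16, 17 = 1·16 + 1; back-substituting gives 1 = 3·17 − 1·50, so 17⁻¹ ≡ 3 (mod 50).
For any y ∈ ℤ_{50}, x = 3(y − 47) mod 50 satisfies σ(x) = 17·3(y − 47) + 47 ≡ y (since 17·3 ≡ 1 mod 50). So every y has a preimage.
Hence σ is surjective.
Since σ is surjective, we find σ⁻¹(15): we need 17x ≡ 15 − 47 ≡ 18 (mod 50). Using 17⁻¹ = 3: x ≡ 3·18 = 54 = 1·50 + 4, so x = 4.
Check: σ(4) = 17·4 + 47 = 115 = 2·50 + 15 ≡ 15 (mod 50).

4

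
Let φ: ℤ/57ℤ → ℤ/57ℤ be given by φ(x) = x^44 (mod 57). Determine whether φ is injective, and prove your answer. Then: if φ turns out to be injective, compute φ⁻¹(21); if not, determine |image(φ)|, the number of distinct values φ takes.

20

φ(8): Repeated squaring mod 57: 8^1 ≡ 8, 8^2 ≡ 8² = 64 ≡ 7, 8^4 ≡ 7² = 49, 8^8 ≡ 49² = 2401 ≡ 7, 8^16 ≡ 7² = 49, 8^32 ≡ 49² = 2401 ≡ 7. Since 44 = 32 + 8 + 4, 8^44 ≡ 7·7·49: 7·7 = 49, then 49·49 = 2401 ≡ 7. So 8^44 ≡ 7 (mod 57).
φ(11): Repeated squaring mod 57: 11^1 ≡ 11, 11^2 ≡ 11² = 121 ≡ 7, 11^4 ≡ 7² = 49, 11^8 ≡ 49² = 2401 ≡ 7, 11^16 ≡ 7² = 49, 11^32 ≡ 49² = 2401 ≡ 7. Since 44 = 32 + 8 + 4, 11^44 ≡ 7·7·49: 7·7 = 49, then 49·49 = 2401 ≡ 7. So 11^44 ≡ 7 (mod 57).
So φ(8) = φ(11) = 7 while 8 ≠ 11, so φ is not injective.
Since φ is not injective, we determine |image(φ)|. Computing x^44 mod 57 for each x (by repeated squaring, reducing mod 57 at every step), the values φ(0), φ(1), …, φ(56) are: 0, 1, 28, 6, 43, 4, 54, 49, 7, 36, 55, 7, 30, 16, 4, 24, 25, 28, 39, 19, 1, 9, 25, 43, 42, 16, 49, 45, 55, 55, 45, 49, 16, 42, 43, 25, 9, 1, 19, 39, 28, 25, 24, 4, 16, 30, 7, 55, 36, 7, 49, 54, 4, 43, 6, 28, 1.
The distinct values are {0, 1, 4, 6, 7, 9, 16, 19, 24, 25, 28, 30, 36, 39, 42, 43, 45, 49, 54, 55}; there are 20 of them.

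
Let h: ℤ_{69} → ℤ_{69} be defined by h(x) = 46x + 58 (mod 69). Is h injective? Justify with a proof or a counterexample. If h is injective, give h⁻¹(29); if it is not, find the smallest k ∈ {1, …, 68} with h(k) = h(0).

Recall that h is injective if h(u) = h(v) implies u = v.
We have gcd(46, 69) = 23 > 1. Taking u = 0 and v = 3: h(0) = 58 and h(3) = 46·3 + 58 = 196 ≡ 58 (mod 69).
So h(0) = h(3) while 0 ≠ 3, thus h is not injective.
Since h is not injective, we find the least positive k with h(k) = h(0): this means 46k ≡ 0 (mod 69), i.e. 69 ∣ 46k. Since gcd(46, 69) = 23, dividing through by 23 this holds exactly when 3 ∣ 2k, and as gcd(2, 3) = 1, exactly when 3 ∣ k.
The smallest positive such k is 3.

3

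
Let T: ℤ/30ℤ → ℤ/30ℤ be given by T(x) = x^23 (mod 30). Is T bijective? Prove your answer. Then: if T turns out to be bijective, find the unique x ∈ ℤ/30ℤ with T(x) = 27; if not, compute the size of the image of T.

3

Computing x^23 mod 30 for each x (by repeated squaring, reducing mod 30 at every step), the values T(0), T(1), …, T(29) are: 0, 1, 8, 27, 4, 5, 6, 13, 2, 9, 10, 11, 18, 7, 14, 15, 16, 23, 12, 19, 20, 21, 28, 17, 24, 25, 26, 3, 22, 29.
Every element of ℤ/30ℤ appears exactly once in this list, so T is a bijection, and in particular bijective.
Since T is bijective, we read off the preimage of 27 from the same table: T(3) = 27, so T⁻¹(27) = 3.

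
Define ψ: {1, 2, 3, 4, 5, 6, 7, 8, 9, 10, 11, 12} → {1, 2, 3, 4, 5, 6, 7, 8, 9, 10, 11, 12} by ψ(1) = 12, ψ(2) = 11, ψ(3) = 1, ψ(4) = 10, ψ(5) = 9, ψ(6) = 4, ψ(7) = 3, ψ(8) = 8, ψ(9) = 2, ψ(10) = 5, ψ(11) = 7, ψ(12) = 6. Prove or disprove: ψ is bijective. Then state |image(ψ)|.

12

The values 12, 11, 1, 10, 9, 4, 3, 8, 2, 5, 7, 6 are a permutation of {1, 2, 3, 4, 5, 6, 7, 8, 9, 10, 11, 12}: each element appears exactly once.
So ψ is injective and surjective, hence bijective.
The image of ψ is {1, 2, 3, 4, 5, 6, 7, 8, 9, 10, 11, 12}, which has 12 elements.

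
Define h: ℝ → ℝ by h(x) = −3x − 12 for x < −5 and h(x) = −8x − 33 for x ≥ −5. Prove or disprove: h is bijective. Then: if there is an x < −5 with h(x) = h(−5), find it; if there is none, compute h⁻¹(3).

-19/3

Both pieces are strictly decreasing (slopes −3 and −8), so each is injective on its own interval.
The left piece maps (−∞, −5) onto (3, ∞); the right piece maps [−5, ∞) onto (−∞, 7].
These images overlap. In particular h(−5) = 7 (right piece), and solving −3x − 12 = 7 on the left piece gives x = −19/3 < −5.
So h(−19/3) = h(−5) with −19/3 ≠ −5, and h is not injective, hence not bijective. This x = −19/3 is the requested value below −5.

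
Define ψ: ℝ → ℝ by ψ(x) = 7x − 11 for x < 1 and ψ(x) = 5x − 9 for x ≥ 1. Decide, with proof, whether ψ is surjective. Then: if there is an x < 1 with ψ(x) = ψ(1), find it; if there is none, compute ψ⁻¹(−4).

1

Both pieces are strictly increasing (slopes 7 and 5), so each is injective on its own interval.
The left piece maps (−∞, 1) onto (−∞, −4); the right piece maps [1, ∞) onto [−4, ∞).
These images together cover ℝ, so ψ is surjective.
Because the two images are disjoint, no x < 1 has ψ(x) = ψ(1), so we compute ψ⁻¹(−4): −4 lies in [−4, ∞), so solve 5x − 9 = −4: x = (−4 + 9)/5 = 1.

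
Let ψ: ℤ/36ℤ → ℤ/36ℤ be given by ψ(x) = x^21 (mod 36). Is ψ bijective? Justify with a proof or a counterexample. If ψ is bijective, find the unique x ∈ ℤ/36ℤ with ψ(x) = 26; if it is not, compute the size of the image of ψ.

ψ(0) = 0^21 = 0.
ψ(6): Repeated squaring mod 36: 6^1 ≡ 6, 6^2 ≡ 6² = 36 ≡ 0, 6^4 ≡ 0² = 0, 6^8 ≡ 0² = 0, 6^16 ≡ 0² = 0. Since 21 = 16 + 4 + 1, 6^21 ≡ 0·0·6: 0·0 = 0, then 0·6 = 0. So 6^21 ≡ 0 (mod 36).
So ψ(0) = ψ(6) = 0 while 0 ≠ 6, so ψ is not injective, hence not bijective.
Since ψ is not bijective, we determine |image(ψ)|. Computing x^21 mod 36 for each x (by repeated squaring, reducing mod 36 at every step), the values ψ(0), ψ(1), …, ψ(35) are: 0, 1, 8, 27, 28, 17, 0, 19, 8, 9, 28, 35, 0, 1, 8, 27, 28, 17, 0, 19, 8, 9, 28, 35, 0, 1, 8, 27, 28, 17, 0, 19, 8, 9, 28, 35.
The distinct values are {0, 1, 8, 9, 17, 19, 27, 28, 35}; there are 9 of them.

9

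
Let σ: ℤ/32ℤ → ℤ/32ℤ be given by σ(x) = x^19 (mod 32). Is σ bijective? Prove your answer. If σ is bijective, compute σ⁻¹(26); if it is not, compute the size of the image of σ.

σ(0) = 0^19 = 0.
σ(2): Repeated squaring mod 32: 2^1 ≡ 2, 2^2 ≡ 2² = 4, 2^4 ≡ 4² = 16, 2^8 ≡ 16² = 256 ≡ 0, 2^16 ≡ 0² = 0. Since 19 = 16 + 2 + 1, 2^19 ≡ 0·4·2: 0·4 = 0, then 0·2 = 0. So 2^19 ≡ 0 (mod 32).
So σ(0) = σ(2) = 0 while 0 ≠ 2, therefore σ is not injective, hence not bijective.
Since σ is not bijective, we determine |image(σ)|. Computing x^19 mod 32 for each x (by repeated squaring, reducing mod 32 at every step), the values σ(0), σ(1), …, σ(31) are: 0, 1, 0, 27, 0, 29, 0, 23, 0, 25, 0, 19, 0, 21, 0, 15, 0, 17, 0, 11, 0, 13, 0, 7, 0, 9, 0, 3, 0, 5, 0, 31.
The distinct values are {0, 1, 3, 5, 7, 9, 11, 13, 15, 17, 19, 21, 23, 25, 27, 29, 31}; there are 17 of them.

17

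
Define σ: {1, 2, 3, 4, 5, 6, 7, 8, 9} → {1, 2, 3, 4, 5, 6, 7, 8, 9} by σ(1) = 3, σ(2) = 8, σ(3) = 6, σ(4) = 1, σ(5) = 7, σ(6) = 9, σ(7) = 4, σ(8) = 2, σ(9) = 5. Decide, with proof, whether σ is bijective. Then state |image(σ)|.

The values 3, 8, 6, 1, 7, 9, 4, 2, 5 are a permutation of {1, 2, 3, 4, 5, 6, 7, 8, 9}: each element appears exactly once.
So σ is injective and surjective, hence bijective.
The image of σ is {1, 2, 3, 4, 5, 6, 7, 8, 9}, which has 9 elements.

9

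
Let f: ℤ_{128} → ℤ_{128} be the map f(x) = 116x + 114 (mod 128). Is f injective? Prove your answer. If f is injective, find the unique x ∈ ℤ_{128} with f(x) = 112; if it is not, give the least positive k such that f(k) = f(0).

We have gcd(116, 128) = 4 > 1. Taking u = 0 and v = 32: f(0) = 114 and f(32) = 116·32 + 114 = 3826 ≡ 114 (mod 128).
So f(0) = f(32) while 0 ≠ 32, thus f is not injective.
Since f is not injective, we find the least positive k with f(k) = f(0): this means 116k ≡ 0 (mod 128), i.e. 128 ∣ 116k. Since gcd(116, 128) = 4, dividing through by 4 this holds exactly when 32 ∣ 29k, and as gcd(29, 32) = 1, exactly when 32 ∣ k.
The smallest positive such k is 32.

32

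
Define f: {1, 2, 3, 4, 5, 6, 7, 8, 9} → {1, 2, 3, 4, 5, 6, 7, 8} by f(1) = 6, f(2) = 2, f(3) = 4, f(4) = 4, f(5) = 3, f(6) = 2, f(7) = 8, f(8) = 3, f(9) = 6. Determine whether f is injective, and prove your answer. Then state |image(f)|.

5

f(3) = 4 = f(4) with 3 ≠ 4, so f is not injective.
The image of f is {2, 3, 4, 6, 8}, which has 5 elements.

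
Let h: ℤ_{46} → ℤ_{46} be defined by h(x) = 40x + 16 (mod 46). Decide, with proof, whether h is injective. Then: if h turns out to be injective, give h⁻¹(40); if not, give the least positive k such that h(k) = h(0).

23

Recall: injectivity means: for all u, v in the domain, h(u) = h(v) implies u = v.
We have gcd(40, 46) = 2 > 1. Taking u = 0 and v = 23: h(0) = 16 and h(23) = 40·23 + 16 = 936 ≡ 16 (mod 46).
So h(0) = h(23) while 0 ≠ 23, so h is not injective.
Since h is not injective, we find the least positive k with h(k) = h(0): this means 40k ≡ 0 (mod 46), i.e. 46 ∣ 40k. Since gcd(40, 46) = 2, dividing through by 2 this holds exactly when 23 ∣ 20k, and as gcd(20, 23) = 1, exactly when 23 ∣ k.
The smallest positive such k is 23.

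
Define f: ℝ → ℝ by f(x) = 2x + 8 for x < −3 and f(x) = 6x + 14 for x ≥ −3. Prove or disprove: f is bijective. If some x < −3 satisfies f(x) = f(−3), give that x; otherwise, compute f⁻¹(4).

-6

Both pieces are strictly increasing (slopes 2 and 6), so each is injective on its own interval.
The left piece maps (−∞, −3) onto (−∞, 2); the right piece maps [−3, ∞) onto [−4, ∞).
These images overlap. In particular f(−3) = −4 (right piece), and solving 2x + 8 = −4 on the left piece gives x = −6 < −3.
So f(−6) = f(−3) with −6 ≠ −3, and f is not injective, hence not bijective. This x = −6 is the requested value below −3.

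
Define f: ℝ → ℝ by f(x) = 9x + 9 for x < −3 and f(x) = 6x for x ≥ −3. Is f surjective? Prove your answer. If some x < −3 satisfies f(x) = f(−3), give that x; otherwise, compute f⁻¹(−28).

-37/9

Both pieces are strictly increasing (slopes 9 and 6), so each is injective on its own interval.
The left piece maps (−∞, −3) onto (−∞, −18); the right piece maps [−3, ∞) onto [−18, ∞).
These images together cover ℝ, so f is surjective.
Because the two images are disjoint, no x < −3 has f(x) = f(−3), so we compute f⁻¹(−28): −28 lies in (−∞, −18), so solve 9x + 9 = −28: x = (−28 − 9)/9 = −37/9.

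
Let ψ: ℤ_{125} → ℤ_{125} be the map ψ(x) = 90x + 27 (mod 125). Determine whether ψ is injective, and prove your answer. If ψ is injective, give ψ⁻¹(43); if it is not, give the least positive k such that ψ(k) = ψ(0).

By definition, ψ is injective if ψ(u) = ψ(v) implies u = v.
We have gcd(90, 125) = 5 > 1. Taking u = 0 and v = 25: ψ(0) = 27 and ψ(25) = 90·25 + 27 = 2277 ≡ 27 (mod 125).
So ψ(0) = ψ(25) while 0 ≠ 25, therefore ψ is not injective.
Since ψ is not injective, we find the least positive k with ψ(k) = ψ(0): this means 90k ≡ 0 (mod 125), i.e. 125 ∣ 90k. Since gcd(90, 125) = 5, dividing through by 5 this holds exactly when 25 ∣ 18k, and as gcd(18, 25) = 1, exactly when 25 ∣ k.
The smallest positive such k is 25.

25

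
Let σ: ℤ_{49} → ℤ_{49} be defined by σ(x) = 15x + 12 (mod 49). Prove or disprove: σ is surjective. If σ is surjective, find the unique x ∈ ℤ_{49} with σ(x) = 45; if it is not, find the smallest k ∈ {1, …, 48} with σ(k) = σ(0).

12

Since gcd(15, 49) = 1, 15 is invertible modulo 49. Euclid's algorithm: 49 = 3·15 + 4, 15 = 3·4 + 3, 4 = 1·3 + 1; back-substituting gives 1 = 36·15 − 11·49, so 15⁻¹ ≡ 36 (mod 49).
Then y ↦ 36(y − 12) is a two-sided inverse to σ, so every y ∈ ℤ_{49} has a preimage.
Thus σ is surjective.
Since σ is surjective, we compute σ⁻¹(45): solve 15x + 12 ≡ 45 (mod 49), i.e. 15x ≡ 33 (mod 49).
Multiplying by 15⁻¹ = 36 gives x ≡ 36·33 = 1188 = 24·49 + 12 ≡ 12 (mod 49).
Check: σ(12) = 15·12 + 12 = 192 = 3·49 + 45 ≡ 45 (mod 49).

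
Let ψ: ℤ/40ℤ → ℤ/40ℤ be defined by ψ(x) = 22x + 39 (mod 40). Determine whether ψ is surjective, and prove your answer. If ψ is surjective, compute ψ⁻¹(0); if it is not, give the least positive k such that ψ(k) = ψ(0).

20

By definition, surjectivity means every element of the codomain has a preimage under ψ.
Since gcd(22, 40) = 2, we have 22x ≡ 0 (mod 2) for all x, so ψ(x) ≡ 1 (mod 2).
But 0 ≢ 1 (mod 2), so 0 ∈ ℤ/40ℤ has no preimage. So ψ is not surjective.
Since ψ is not surjective, we find the least positive k with ψ(k) = ψ(0): this means 22k ≡ 0 (mod 40), i.e. 40 ∣ 22k. Since gcd(22, 40) = 2, dividing through by 2 this holds exactly when 20 ∣ 11k, and as gcd(11, 20) = 1, exactly when 20 ∣ k.
The smallest positive such k is 20.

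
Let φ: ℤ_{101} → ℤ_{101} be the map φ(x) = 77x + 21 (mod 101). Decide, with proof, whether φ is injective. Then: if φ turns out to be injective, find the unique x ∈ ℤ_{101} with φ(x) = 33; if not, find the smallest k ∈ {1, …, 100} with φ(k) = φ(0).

50

Recall: φ is injective when φ(u) = φ(v) forces u = v.
If φ(u) = φ(v), then 77u ≡ 77v (mod 101). Because gcd(77, 101) = 1, we may cancel 77 to get u ≡ v (mod 101).
Hence φ is injective.
We now compute 77⁻¹ mod 101 explicitly. Euclid's algorithm: 101 = 1·77 + 24, 77 = 3·24 + 5, 24 = 4·5 + 4, 5 = 1·4 + 1; back-substituting gives 1 = 21·77 − 16·101, so 77⁻¹ ≡ 21 (mod 101).
Since φ is injective, we find φ⁻¹(33): we need 77x ≡ 33 − 21 ≡ 12 (mod 101). Using 77⁻¹ = 21: x ≡ 21·12 = 252 = 2·101 + 50, so x = 50.
Check: φ(50) = 77·50 + 21 = 3871 = 38·101 + 33 ≡ 33 (mod 101).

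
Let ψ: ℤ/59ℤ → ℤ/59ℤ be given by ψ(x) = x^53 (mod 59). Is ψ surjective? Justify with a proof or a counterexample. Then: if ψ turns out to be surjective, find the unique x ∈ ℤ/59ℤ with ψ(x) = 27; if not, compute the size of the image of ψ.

Since 59 is prime, the nonzero elements of ℤ/59ℤ form a cyclic group of order 58.
As gcd(53, 58) = 1, raising to the 53rd power is a bijection on this group: if u^53 ≡ v^53 then (uv^{−1})^53 = 1, and the only element of order dividing gcd(53, 58) = 1 is 1, so u = v.
With ψ(0) = 0 this makes ψ injective on all of ℤ/59ℤ, hence bijective (finite equal-size domain and codomain). In particular ψ is surjective.
Since ψ is surjective, we find the preimage of 27. The inverse of x ↦ x^53 on (ℤ/59ℤ)^× is x ↦ x^23, because 53·23 = 1219 = 21·58 + 1 ≡ 1 (mod 58) and x^{58} = 1 for x ≠ 0 (Fermat). So ψ⁻¹(27) = 27^23 mod 59.
Repeated squaring mod 59: 27^1 ≡ 27, 27^2 ≡ 27² = 729 ≡ 21, 27^4 ≡ 21² = 441 ≡ 28, 27^8 ≡ 28² = 784 ≡ 17, 27^16 ≡ 17² = 289 ≡ 53. Since 23 = 16 + 4 + 2 + 1, 27^23 ≡ 53·28·21·27: 53·28 = 1484 ≡ 9, then 9·21 = 189 ≡ 12, then 12·27 = 324 ≡ 29. So 27^23 ≡ 29 (mod 59).
Hence ψ⁻¹(27) = 29.

29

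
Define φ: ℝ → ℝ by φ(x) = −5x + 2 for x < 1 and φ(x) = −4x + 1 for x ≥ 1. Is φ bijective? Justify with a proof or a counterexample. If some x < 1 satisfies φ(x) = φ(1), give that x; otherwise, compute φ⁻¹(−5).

Both pieces are strictly decreasing (slopes −5 and −4), so each is injective on its own interval.
The left piece maps (−∞, 1) onto (−3, ∞); the right piece maps [1, ∞) onto (−∞, −3].
Since −3 = −3, the images partition ℝ: φ is injective and surjective, hence bijective.
Because the two images are disjoint, no x < 1 has φ(x) = φ(1), so we compute φ⁻¹(−5): −5 lies in (−∞, −3], so solve −4x + 1 = −5: x = (−5 − 1)/(−4) = 3/2.

3/2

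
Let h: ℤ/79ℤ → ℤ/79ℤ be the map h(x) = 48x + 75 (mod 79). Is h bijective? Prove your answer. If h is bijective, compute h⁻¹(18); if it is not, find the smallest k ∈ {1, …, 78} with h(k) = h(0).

63

If h(s) = h(t), then 48s ≡ 48t (mod 79). Because gcd(48, 79) = 1, we may cancel 48 to get s ≡ t (mod 79).
We now compute 48⁻¹ mod 79 explicitly. Euclid's algorithm: 79 = 1·48 + 31, 48 = 1·31 + 17, 31 = 1·17 + 14, 17 = 1·14 + 3, 14 = 4·3 + 2, 3 = 1·2 + 1; back-substituting gives 1 = 28·48 − 17·79, so 48⁻¹ ≡ 28 (mod 79).
Then y ↦ 28(y − 75) is a two-sided inverse to h, so every y ∈ ℤ/79ℤ has a preimage.
Therefore h is bijective.
Since h is bijective, we compute h⁻¹(18): solve 48x + 75 ≡ 18 (mod 79), i.e. 48x ≡ 22 (mod 79).
Multiplying by 48⁻¹ = 28 gives x ≡ 28·22 = 616 = 7·79 + 63 ≡ 63 (mod 79).
Check: h(63) = 48·63 + 75 = 3099 = 39·79 + 18 ≡ 18 (mod 79).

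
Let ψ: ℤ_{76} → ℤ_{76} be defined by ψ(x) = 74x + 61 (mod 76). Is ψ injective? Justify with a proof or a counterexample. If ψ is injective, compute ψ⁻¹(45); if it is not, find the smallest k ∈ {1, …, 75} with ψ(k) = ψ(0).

By definition, ψ is injective when ψ(a) = ψ(b) forces a = b.
We have gcd(74, 76) = 2 > 1. Taking a = 0 and b = 38: ψ(0) = 61 and ψ(38) = 74·38 + 61 = 2873 ≡ 61 (mod 76).
So ψ(0) = ψ(38) while 0 ≠ 38, therefore ψ is not injective.
Since ψ is not injective, we find the least positive k with ψ(k) = ψ(0): this means 74k ≡ 0 (mod 76), i.e. 76 ∣ 74k. Since gcd(74, 76) = 2, dividing through by 2 this holds exactly when 38 ∣ 37k, and as gcd(37, 38) = 1, exactly when 38 ∣ k.
The smallest positive such k is 38.

38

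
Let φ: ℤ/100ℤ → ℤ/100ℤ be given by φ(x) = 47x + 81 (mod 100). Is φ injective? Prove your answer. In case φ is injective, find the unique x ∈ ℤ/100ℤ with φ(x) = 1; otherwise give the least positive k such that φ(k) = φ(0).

Recall: injectivity means: for all u, v in the domain, φ(u) = φ(v) implies u = v.
Suppose φ(u) = φ(v) in ℤ/100ℤ. Then 47u + 81 ≡ 47v + 81 (mod 100), thus 47(u − v) ≡ 0 (mod 100).
Since gcd(47, 100) = 1, 47 is invertible modulo 100, so u − v ≡ 0 (mod 100), i.e. u = v.
Hence φ is injective.
We now compute 47⁻¹ mod 100 explicitly. Euclid's algorithm: 100 = 2·47 + 6, 47 = 7·6 + 5, 6 = 1·5 + 1; back-substituting gives 1 = 83·47 − 39·100, so 47⁻¹ ≡ 83 (mod 100).
Since φ is injective, we compute φ⁻¹(1): solve 47x + 81 ≡ 1 (mod 100), i.e. 47x ≡ 20 (mod 100).
Multiplying by 47⁻¹ = 83 gives x ≡ 83·20 = 1660 = 16·100 + 60 ≡ 60 (mod 100).
Check: φ(60) = 47·60 + 81 = 2901 = 29·100 + 1 ≡ 1 (mod 100).

60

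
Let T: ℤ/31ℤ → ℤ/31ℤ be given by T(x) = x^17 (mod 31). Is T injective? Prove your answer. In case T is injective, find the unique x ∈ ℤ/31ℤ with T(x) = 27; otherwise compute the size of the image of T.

29

Since 31 is prime, the nonzero elements of ℤ/31ℤ form a cyclic group of order 30.
As gcd(17, 30) = 1, raising to the 17th power is a bijection on this group: if u^17 ≡ v^17 then (uv^{−1})^17 = 1, and the only element of order dividing gcd(17, 30) = 1 is 1, so u = v.
With T(0) = 0 this makes T injective on all of ℤ/31ℤ, hence bijective (finite equal-size domain and codomain). In particular T is injective.
Since T is injective, we find the preimage of 27. The inverse of x ↦ x^17 on (ℤ/31ℤ)^× is x ↦ x^23, because 17·23 = 391 = 13·30 + 1 ≡ 1 (mod 30) and x^{30} = 1 for x ≠ 0 (Fermat). So T⁻¹(27) = 27^23 mod 31.
Repeated squaring mod 31: 27^1 ≡ 27, 27^2 ≡ 27² = 729 ≡ 16, 27^4 ≡ 16² = 256 ≡ 8, 27^8 ≡ 8² = 64 ≡ 2, 27^16 ≡ 2² = 4. Since 23 = 16 + 4 + 2 + 1, 27^23 ≡ 4·8·16·27: 4·8 = 32 ≡ 1, then 1·16 = 16, then 16·27 = 432 ≡ 29. So 27^23 ≡ 29 (mod 31).
Hence T⁻¹(27) = 29.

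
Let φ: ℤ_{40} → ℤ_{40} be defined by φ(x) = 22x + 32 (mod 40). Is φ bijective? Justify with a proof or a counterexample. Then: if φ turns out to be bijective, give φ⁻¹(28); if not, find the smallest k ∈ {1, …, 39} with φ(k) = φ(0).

20

We have gcd(22, 40) = 2 > 1. Taking s = 0 and t = 20: φ(0) = 32 and φ(20) = 22·20 + 32 = 472 ≡ 32 (mod 40).
So φ(0) = φ(20) while 0 ≠ 20, thus φ is not injective, hence not bijective.
Since φ is not bijective, we find the least positive k with φ(k) = φ(0): this means 22k ≡ 0 (mod 40), i.e. 40 ∣ 22k. Since gcd(22, 40) = 2, dividing through by 2 this holds exactly when 20 ∣ 11k, and as gcd(11, 20) = 1, exactly when 20 ∣ k.
The smallest positive such k is 20.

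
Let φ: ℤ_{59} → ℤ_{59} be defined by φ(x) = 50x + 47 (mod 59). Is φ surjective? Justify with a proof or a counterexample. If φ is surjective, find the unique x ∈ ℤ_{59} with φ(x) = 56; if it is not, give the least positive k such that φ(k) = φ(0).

Since gcd(50, 59) = 1, 50 is invertible modulo 59. Euclid's algorithm: 59 = 1·50 + 9, 50 = 5·9 + 5, 9 = 1·5 + 4, 5 = 1·4 + 1; back-substituting gives 1 = 13·50 − 11·59, so 50⁻¹ ≡ 13 (mod 59).
For any y ∈ ℤ_{59}, x = 13(y − 47) mod 59 satisfies φ(x) = 50·13(y − 47) + 47 ≡ y (since 50·13 ≡ 1 mod 59). So every y has a preimage.
Hence φ is surjective.
Since φ is surjective, we compute φ⁻¹(56): solve 50x + 47 ≡ 56 (mod 59), i.e. 50x ≡ 9 (mod 59).
Multiplying by 50⁻¹ = 13 gives x ≡ 13·9 = 117 = 1·59 + 58 ≡ 58 (mod 59).
Check: φ(58) = 50·58 + 47 = 2947 = 49·59 + 56 ≡ 56 (mod 59).

58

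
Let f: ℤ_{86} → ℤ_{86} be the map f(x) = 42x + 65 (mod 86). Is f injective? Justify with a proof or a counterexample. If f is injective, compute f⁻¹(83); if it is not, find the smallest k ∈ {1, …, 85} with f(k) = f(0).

43

Recall that f is injective if f(x_1) = f(x_2) implies x_1 = x_2.
We have gcd(42, 86) = 2 > 1. Taking x_1 = 0 and x_2 = 43: f(0) = 65 and f(43) = 42·43 + 65 = 1871 ≡ 65 (mod 86).
So f(0) = f(43) while 0 ≠ 43, therefore f is not injective.
Since f is not injective, we find the least positive k with f(k) = f(0): this means 42k ≡ 0 (mod 86), i.e. 86 ∣ 42k. Since gcd(42, 86) = 2, dividing through by 2 this holds exactly when 43 ∣ 21k, and as gcd(21, 43) = 1, exactly when 43 ∣ k.
The smallest positive such k is 43.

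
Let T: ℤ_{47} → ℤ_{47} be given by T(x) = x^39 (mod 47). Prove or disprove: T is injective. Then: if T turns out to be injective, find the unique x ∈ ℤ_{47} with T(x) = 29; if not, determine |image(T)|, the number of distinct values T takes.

Since 47 is prime, the nonzero elements of ℤ_{47} form a cyclic group of order 46.
As gcd(39, 46) = 1, raising to the 39th power is a bijection on this group: if a^39 ≡ b^39 then (ab^{−1})^39 = 1, and the only element of order dividing gcd(39, 46) = 1 is 1, so a = b.
With T(0) = 0 this makes T injective on all of ℤ_{47}, hence bijective (finite equal-size domain and codomain). In particular T is injective.
Since T is injective, we find the preimage of 29. The inverse of x ↦ x^39 on (ℤ_{47})^× is x ↦ x^13, because 39·13 = 507 = 11·46 + 1 ≡ 1 (mod 46) and x^{46} = 1 for x ≠ 0 (Fermat). So T⁻¹(29) = 29^13 mod 47.
Repeated squaring mod 47: 29^1 ≡ 29, 29^2 ≡ 29² = 841 ≡ 42, 29^4 ≡ 42² = 1764 ≡ 25, 29^8 ≡ 25² = 625 ≡ 14. Since 13 = 8 + 4 + 1, 29^13 ≡ 14·25·29: 14·25 = 350 ≡ 21, then 21·29 = 609 ≡ 45. So 29^13 ≡ 45 (mod 47).
Hence T⁻¹(29) = 45.

45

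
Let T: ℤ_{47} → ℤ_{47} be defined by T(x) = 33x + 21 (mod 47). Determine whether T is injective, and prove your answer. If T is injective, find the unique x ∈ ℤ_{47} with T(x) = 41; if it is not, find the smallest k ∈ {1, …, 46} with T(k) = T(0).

12

If T(s) = T(t), then 33s ≡ 33t (mod 47). Because gcd(33, 47) = 1, we may cancel 33 to get s ≡ t (mod 47).
Thus T is injective.
We now compute 33⁻¹ mod 47 explicitly. Euclid's algorithm: 47 = 1·33 + 14, 33 = 2·14 + 5, 14 = 2·5 + 4, 5 = 1·4 + 1; back-substituting gives 1 = 10·33 − 7·47, so 33⁻¹ ≡ 10 (mod 47).
Since T is injective, we compute T⁻¹(41): solve 33x + 21 ≡ 41 (mod 47), i.e. 33x ≡ 20 (mod 47).
Multiplying by 33⁻¹ = 10 gives x ≡ 10·20 = 200 = 4·47 + 12 ≡ 12 (mod 47).
Check: T(12) = 33·12 + 21 = 417 = 8·47 + 41 ≡ 41 (mod 47).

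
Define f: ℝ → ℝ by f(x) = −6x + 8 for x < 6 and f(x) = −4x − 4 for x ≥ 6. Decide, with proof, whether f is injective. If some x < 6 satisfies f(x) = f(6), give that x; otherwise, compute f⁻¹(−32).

7

Both pieces are strictly decreasing (slopes −6 and −4), so each is injective on its own interval.
The left piece maps (−∞, 6) onto (−28, ∞); the right piece maps [6, ∞) onto (−∞, −28].
These images are disjoint, so no value is attained by both pieces. So f is injective.
Because the two images are disjoint, no x < 6 has f(x) = f(6), so we compute f⁻¹(−32): −32 lies in (−∞, −28], so solve −4x − 4 = −32: x = (−32 + 4)/(−4) = 7.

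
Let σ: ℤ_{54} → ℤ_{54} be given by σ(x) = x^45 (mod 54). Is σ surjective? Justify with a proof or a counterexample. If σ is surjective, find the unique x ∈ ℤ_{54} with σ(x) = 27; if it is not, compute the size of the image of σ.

6

σ(0) = 0^45 = 0.
σ(6): Repeated squaring mod 54: 6^1 ≡ 6, 6^2 ≡ 6² = 36, 6^4 ≡ 36² = 1296 ≡ 0, 6^8 ≡ 0² = 0, 6^16 ≡ 0² = 0, 6^32 ≡ 0² = 0. Since 45 = 32 + 8 + 4 + 1, 6^45 ≡ 0·0·0·6: 0·0 = 0, then 0·0 = 0, then 0·6 = 0. So 6^45 ≡ 0 (mod 54).
So σ(0) = σ(6) = 0 while 0 ≠ 6, therefore σ is not injective.
A non-injective map from the 54-element set ℤ_{54} to itself takes at most 53 distinct values, so it cannot be surjective. Thus σ is not surjective.
Since σ is not surjective, we determine |image(σ)|. Computing x^45 mod 54 for each x (by repeated squaring, reducing mod 54 at every step), the values σ(0), σ(1), …, σ(53) are: 0, 1, 26, 27, 28, 53, 0, 1, 26, 27, 28, 53, 0, 1, 26, 27, 28, 53, 0, 1, 26, 27, 28, 53, 0, 1, 26, 27, 28, 53, 0, 1, 26, 27, 28, 53, 0, 1, 26, 27, 28, 53, 0, 1, 26, 27, 28, 53, 0, 1, 26, 27, 28, 53.
The distinct values are {0, 1, 26, 27, 28, 53}; there are 6 of them.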